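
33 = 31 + 2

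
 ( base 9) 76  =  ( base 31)27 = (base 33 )23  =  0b1000101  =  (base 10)69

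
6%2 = 0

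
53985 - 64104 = -10119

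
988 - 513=475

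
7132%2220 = 472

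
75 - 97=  - 22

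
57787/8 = 57787/8 = 7223.38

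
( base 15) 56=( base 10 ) 81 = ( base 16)51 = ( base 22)3f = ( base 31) 2j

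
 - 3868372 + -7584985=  - 11453357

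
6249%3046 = 157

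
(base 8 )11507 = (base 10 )4935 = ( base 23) 97D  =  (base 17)1015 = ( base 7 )20250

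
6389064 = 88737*72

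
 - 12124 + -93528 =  - 105652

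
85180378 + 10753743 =95934121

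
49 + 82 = 131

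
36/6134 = 18/3067 = 0.01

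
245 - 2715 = - 2470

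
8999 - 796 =8203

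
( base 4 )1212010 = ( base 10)6532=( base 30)77M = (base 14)2548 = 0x1984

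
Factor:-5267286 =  - 2^1*3^2*292627^1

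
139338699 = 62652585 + 76686114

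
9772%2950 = 922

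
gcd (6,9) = 3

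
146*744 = 108624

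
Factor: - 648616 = - 2^3 * 81077^1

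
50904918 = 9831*5178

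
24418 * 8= 195344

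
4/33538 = 2/16769 = 0.00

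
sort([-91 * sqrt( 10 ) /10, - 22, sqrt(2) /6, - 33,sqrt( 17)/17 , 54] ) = [ - 33, - 91*sqrt(10) /10, - 22,  sqrt(2 )/6, sqrt (17 )/17, 54]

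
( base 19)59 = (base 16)68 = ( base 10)104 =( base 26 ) 40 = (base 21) 4k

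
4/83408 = 1/20852  =  0.00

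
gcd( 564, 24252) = 564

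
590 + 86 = 676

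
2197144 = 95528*23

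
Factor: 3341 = 13^1*257^1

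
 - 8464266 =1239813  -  9704079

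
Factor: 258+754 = 1012= 2^2*11^1*23^1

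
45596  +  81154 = 126750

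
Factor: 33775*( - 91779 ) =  - 3^1*5^2*7^1*193^1 * 30593^1 = - 3099835725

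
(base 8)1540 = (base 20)234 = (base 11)716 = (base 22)1h6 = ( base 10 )864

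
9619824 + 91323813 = 100943637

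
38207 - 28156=10051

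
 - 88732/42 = - 6338/3 = - 2112.67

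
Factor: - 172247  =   - 23^1 * 7489^1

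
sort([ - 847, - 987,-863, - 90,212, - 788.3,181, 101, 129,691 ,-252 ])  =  [ - 987, - 863,- 847, - 788.3, - 252, - 90,101,129, 181,212,  691]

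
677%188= 113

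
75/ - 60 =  - 2+3/4 = - 1.25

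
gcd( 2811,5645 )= 1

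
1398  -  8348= - 6950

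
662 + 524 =1186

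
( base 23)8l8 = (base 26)6PH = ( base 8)11163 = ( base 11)3604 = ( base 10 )4723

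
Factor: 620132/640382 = 2^1*199^ ( - 1)*229^1 * 677^1 * 1609^ ( - 1) = 310066/320191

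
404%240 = 164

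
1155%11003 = 1155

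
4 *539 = 2156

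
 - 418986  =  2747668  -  3166654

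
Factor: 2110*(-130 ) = -274300 = - 2^2*5^2*13^1*211^1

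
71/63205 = 71/63205 = 0.00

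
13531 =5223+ 8308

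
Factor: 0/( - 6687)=0=0^1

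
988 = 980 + 8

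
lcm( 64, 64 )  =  64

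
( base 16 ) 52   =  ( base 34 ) 2E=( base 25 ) 37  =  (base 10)82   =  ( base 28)2q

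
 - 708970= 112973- 821943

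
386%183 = 20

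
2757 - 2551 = 206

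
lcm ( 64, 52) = 832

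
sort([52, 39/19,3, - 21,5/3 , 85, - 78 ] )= [-78, - 21,5/3, 39/19,3,52,  85 ] 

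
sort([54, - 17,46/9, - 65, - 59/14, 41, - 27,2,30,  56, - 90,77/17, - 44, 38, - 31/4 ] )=[ -90, - 65, - 44, - 27, - 17, - 31/4 ,  -  59/14 , 2,77/17, 46/9,30, 38,41,54,56]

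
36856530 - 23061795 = 13794735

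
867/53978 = 867/53978=0.02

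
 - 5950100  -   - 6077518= 127418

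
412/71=412/71= 5.80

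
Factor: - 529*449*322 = -2^1*7^1*23^3*449^1 = - 76481762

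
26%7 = 5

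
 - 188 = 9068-9256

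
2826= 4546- 1720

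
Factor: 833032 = 2^3 * 31^1*3359^1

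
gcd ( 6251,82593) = 133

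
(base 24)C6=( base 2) 100100110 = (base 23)CI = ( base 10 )294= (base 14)170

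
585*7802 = 4564170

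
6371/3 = 6371/3 = 2123.67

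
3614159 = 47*76897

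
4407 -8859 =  - 4452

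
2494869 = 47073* 53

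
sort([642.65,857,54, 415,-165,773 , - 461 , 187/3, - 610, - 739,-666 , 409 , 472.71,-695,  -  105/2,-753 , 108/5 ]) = [ - 753,- 739,  -  695, - 666, - 610, - 461, - 165 , - 105/2,108/5,54,  187/3, 409, 415, 472.71, 642.65, 773, 857]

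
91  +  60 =151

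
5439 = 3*1813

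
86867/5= 17373 + 2/5 = 17373.40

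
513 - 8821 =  - 8308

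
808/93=808/93 = 8.69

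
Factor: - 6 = -2^1 * 3^1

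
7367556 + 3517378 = 10884934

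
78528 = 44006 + 34522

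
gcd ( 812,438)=2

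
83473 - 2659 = 80814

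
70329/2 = 35164 + 1/2  =  35164.50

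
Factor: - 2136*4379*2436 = - 2^5*3^2*7^1 * 29^2 * 89^1*151^1 = - 22785233184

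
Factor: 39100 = 2^2*5^2*17^1*23^1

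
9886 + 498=10384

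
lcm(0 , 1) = 0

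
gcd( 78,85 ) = 1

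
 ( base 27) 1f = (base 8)52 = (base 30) 1C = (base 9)46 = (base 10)42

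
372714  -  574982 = -202268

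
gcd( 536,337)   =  1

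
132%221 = 132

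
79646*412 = 32814152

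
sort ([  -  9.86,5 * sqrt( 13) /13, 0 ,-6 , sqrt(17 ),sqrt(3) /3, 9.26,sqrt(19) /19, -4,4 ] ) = [-9.86,-6,  -  4  ,  0,sqrt( 19)/19, sqrt( 3) /3 , 5 * sqrt( 13 ) /13 , 4,sqrt(17), 9.26]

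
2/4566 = 1/2283 = 0.00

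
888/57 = 296/19 = 15.58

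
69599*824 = 57349576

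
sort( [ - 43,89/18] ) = [  -  43, 89/18]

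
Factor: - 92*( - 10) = 920 = 2^3*5^1*23^1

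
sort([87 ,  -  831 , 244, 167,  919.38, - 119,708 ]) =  [ - 831,  -  119, 87,167,244, 708,919.38]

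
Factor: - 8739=-3^2*971^1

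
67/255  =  67/255 = 0.26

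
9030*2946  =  26602380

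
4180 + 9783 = 13963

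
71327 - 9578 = 61749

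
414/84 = 69/14 = 4.93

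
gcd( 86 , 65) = 1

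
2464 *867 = 2136288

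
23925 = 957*25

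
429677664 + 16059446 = 445737110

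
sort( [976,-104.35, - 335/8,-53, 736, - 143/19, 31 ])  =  [  -  104.35, - 53 , - 335/8,- 143/19, 31,736, 976] 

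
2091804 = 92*22737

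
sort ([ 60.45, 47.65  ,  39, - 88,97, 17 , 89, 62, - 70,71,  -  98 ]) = [ - 98, - 88, - 70,17, 39,47.65, 60.45,62,71,89 , 97 ]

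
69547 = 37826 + 31721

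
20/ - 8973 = -20/8973 = - 0.00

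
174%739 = 174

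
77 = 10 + 67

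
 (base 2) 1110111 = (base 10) 119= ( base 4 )1313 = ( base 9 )142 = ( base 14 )87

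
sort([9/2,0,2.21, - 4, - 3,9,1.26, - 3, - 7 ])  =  [ - 7, - 4, - 3, - 3, 0,1.26, 2.21,9/2,  9] 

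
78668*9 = 708012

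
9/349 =9/349 =0.03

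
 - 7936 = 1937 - 9873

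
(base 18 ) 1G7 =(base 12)437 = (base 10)619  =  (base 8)1153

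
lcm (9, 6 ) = 18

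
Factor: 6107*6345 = 38748915 = 3^3 * 5^1 * 31^1*47^1*197^1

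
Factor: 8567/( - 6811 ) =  - 7^ ( - 2)*13^1*139^( - 1 )*659^1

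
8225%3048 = 2129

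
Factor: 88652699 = 88652699^1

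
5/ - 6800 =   -  1 +1359/1360 = - 0.00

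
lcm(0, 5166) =0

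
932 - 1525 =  - 593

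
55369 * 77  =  4263413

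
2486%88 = 22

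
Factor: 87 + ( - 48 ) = 39 = 3^1*13^1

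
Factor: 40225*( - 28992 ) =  - 2^6*3^1 * 5^2*151^1*1609^1 = - 1166203200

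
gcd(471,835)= 1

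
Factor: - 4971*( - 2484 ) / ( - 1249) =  - 12347964/1249   =  - 2^2* 3^4 *23^1*1249^( - 1)*1657^1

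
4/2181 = 4/2181= 0.00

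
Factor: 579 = 3^1 * 193^1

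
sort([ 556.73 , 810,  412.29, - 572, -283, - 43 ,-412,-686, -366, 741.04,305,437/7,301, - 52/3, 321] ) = [-686, - 572, - 412, - 366, - 283, - 43, - 52/3,437/7,301,  305,321 , 412.29, 556.73, 741.04,810]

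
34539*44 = 1519716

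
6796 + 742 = 7538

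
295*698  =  205910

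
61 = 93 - 32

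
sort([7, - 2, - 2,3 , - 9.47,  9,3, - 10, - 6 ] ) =[- 10, - 9.47, - 6, - 2, -2,3,3, 7,9 ] 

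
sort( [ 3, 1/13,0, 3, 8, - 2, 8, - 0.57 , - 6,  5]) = [ - 6, - 2, - 0.57,0, 1/13,  3, 3, 5, 8, 8]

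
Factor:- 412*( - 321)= 132252= 2^2*3^1*103^1*107^1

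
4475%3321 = 1154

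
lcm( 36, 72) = 72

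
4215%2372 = 1843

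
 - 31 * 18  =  -558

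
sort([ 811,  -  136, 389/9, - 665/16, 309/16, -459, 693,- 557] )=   [ - 557, - 459, - 136, - 665/16 , 309/16, 389/9,693, 811]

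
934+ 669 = 1603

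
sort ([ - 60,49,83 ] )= [ - 60, 49, 83]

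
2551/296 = 8+183/296 = 8.62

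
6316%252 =16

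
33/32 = 33/32=1.03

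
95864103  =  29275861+66588242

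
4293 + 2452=6745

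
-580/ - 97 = 580/97 = 5.98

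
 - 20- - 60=40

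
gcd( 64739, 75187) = 1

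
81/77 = 1 + 4/77 = 1.05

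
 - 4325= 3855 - 8180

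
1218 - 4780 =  - 3562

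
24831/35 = 709+16/35  =  709.46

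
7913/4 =7913/4  =  1978.25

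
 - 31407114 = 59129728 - 90536842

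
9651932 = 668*14449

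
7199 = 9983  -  2784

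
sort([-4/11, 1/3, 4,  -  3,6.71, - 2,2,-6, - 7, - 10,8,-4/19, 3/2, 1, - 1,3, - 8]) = [-10, - 8, - 7, - 6, - 3, - 2, - 1, - 4/11,-4/19,1/3, 1, 3/2,  2, 3, 4,6.71, 8]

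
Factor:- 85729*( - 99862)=2^1*7^3*37^1 * 331^1*1019^1  =  8561069398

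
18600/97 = 191 + 73/97 = 191.75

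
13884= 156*89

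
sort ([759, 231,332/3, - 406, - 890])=[ - 890,-406,332/3 , 231, 759 ] 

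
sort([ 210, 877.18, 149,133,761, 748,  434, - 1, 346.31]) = [  -  1,133 , 149, 210,346.31, 434, 748, 761, 877.18]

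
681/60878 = 681/60878 = 0.01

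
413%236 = 177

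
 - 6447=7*(-921)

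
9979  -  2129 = 7850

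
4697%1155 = 77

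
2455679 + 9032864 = 11488543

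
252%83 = 3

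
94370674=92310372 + 2060302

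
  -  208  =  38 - 246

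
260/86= 130/43 = 3.02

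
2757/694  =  2757/694 = 3.97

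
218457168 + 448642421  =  667099589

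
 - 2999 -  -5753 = 2754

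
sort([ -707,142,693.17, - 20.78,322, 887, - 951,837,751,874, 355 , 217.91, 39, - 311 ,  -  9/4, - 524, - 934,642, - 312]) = [ - 951 , - 934, - 707, - 524, - 312, - 311, - 20.78, - 9/4,39,142,217.91, 322,355,642,693.17,751,837,874,887]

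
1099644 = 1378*798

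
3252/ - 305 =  - 11 + 103/305= - 10.66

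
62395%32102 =30293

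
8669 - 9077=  - 408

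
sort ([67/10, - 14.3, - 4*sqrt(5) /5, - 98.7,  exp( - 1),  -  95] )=[ - 98.7, - 95, - 14.3, - 4*sqrt( 5) /5,exp( - 1 ),  67/10 ]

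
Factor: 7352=2^3*919^1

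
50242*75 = 3768150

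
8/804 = 2/201=0.01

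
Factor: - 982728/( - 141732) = 27298/3937 = 2^1*31^( - 1 )*127^( - 1 )*13649^1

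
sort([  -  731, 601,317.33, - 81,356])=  [ - 731,  -  81,317.33 , 356, 601 ]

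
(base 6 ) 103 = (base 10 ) 39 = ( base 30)19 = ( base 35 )14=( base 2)100111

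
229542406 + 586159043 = 815701449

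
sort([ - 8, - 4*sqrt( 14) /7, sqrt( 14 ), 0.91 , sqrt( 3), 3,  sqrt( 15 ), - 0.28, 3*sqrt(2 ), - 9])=[ - 9, - 8,-4*sqrt (14 )/7, - 0.28, 0.91, sqrt( 3 ), 3,sqrt(14 ),  sqrt(15 ), 3*sqrt( 2) ] 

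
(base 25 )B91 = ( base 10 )7101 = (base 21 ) g23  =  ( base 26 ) ad3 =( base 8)15675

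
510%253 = 4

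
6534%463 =52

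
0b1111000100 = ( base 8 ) 1704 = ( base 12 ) 684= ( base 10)964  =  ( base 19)2ce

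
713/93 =23/3 = 7.67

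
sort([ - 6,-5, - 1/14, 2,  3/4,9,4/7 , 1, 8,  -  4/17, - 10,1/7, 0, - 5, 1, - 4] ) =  [ - 10, - 6, - 5, - 5, - 4, - 4/17, - 1/14,0,1/7, 4/7,3/4, 1, 1, 2,8,9] 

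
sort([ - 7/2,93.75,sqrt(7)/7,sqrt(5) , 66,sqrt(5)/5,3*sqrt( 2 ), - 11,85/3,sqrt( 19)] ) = [ - 11, - 7/2,sqrt( 7 ) /7,sqrt(5)/5, sqrt(5 ),3*sqrt( 2), sqrt( 19),85/3, 66,93.75]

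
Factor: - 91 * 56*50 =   -  2^4*5^2*7^2*  13^1=- 254800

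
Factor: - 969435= -3^3*5^1*43^1*167^1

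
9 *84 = 756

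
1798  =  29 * 62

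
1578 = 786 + 792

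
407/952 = 407/952 = 0.43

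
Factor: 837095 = 5^1*7^1* 23917^1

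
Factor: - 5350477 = - 11^1  *486407^1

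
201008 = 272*739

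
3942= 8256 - 4314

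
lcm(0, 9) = 0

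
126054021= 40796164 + 85257857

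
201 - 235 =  - 34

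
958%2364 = 958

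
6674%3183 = 308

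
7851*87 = 683037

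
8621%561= 206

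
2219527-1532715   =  686812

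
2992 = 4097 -1105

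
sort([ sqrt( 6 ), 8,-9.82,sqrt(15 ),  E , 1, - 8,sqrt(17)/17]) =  [  -  9.82,-8,sqrt( 17)/17, 1,sqrt(6 ),E, sqrt(15), 8 ]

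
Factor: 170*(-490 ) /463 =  - 83300/463  =  - 2^2*5^2*7^2*17^1*463^( - 1) 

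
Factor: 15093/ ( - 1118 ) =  - 2^(-1)*3^3 = - 27/2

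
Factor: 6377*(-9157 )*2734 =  - 2^1*7^1*911^1*1367^1*9157^1=- 159649712726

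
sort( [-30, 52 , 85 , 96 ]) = [  -  30, 52,85,96 ]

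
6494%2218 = 2058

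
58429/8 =7303  +  5/8 =7303.62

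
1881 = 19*99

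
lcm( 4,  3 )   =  12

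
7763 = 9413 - 1650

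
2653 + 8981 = 11634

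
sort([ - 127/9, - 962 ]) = [ - 962 , - 127/9 ] 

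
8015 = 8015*1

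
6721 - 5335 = 1386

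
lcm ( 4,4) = 4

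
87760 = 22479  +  65281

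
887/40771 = 887/40771= 0.02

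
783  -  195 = 588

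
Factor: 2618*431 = 2^1*7^1*11^1*17^1 * 431^1 = 1128358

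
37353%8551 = 3149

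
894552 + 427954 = 1322506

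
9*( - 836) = -7524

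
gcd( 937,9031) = 1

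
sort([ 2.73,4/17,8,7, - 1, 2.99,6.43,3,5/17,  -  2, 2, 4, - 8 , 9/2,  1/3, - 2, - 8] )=[ - 8, - 8, - 2, - 2, - 1,4/17 , 5/17, 1/3, 2 , 2.73, 2.99 , 3, 4 , 9/2, 6.43 , 7, 8 ]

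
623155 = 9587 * 65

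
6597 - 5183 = 1414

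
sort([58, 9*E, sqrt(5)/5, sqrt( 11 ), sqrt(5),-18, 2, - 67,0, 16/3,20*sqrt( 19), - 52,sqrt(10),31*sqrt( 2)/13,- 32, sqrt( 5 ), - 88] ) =[ - 88, -67, - 52, - 32,-18,0, sqrt( 5)/5, 2, sqrt( 5 ), sqrt( 5),sqrt (10), sqrt ( 11), 31 * sqrt(2 ) /13, 16/3,9*E , 58,20 *sqrt ( 19)] 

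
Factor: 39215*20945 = 821358175  =  5^2 * 11^1*23^1*31^1*59^1 * 71^1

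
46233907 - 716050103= - 669816196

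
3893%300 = 293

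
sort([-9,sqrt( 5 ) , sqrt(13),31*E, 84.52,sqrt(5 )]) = [-9,sqrt( 5 ),sqrt( 5),sqrt(13),31*E, 84.52 ]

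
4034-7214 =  - 3180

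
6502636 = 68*95627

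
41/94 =41/94=0.44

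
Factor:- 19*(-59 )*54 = 60534= 2^1*3^3*19^1 * 59^1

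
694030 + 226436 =920466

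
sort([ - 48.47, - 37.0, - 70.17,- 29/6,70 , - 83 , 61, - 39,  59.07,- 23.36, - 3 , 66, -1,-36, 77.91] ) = [ - 83,- 70.17, - 48.47, - 39 , - 37.0, - 36, - 23.36,-29/6,- 3, - 1, 59.07,  61, 66,  70,  77.91]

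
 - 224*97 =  - 21728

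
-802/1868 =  - 401/934 = - 0.43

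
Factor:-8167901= - 7^1 * 59^1*19777^1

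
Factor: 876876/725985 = 308/255 = 2^2  *  3^(-1 ) * 5^(-1) * 7^1*11^1*17^(  -  1 ) 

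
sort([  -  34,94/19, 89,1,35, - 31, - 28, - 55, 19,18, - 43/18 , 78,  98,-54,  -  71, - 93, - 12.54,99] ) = [ - 93, - 71, -55,-54, - 34,  -  31, - 28, - 12.54  , - 43/18, 1,94/19,18 , 19 , 35, 78, 89,98,99 ]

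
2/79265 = 2/79265= 0.00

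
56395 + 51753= 108148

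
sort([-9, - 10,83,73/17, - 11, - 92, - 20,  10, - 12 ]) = [ - 92, - 20, - 12, - 11, - 10, - 9 , 73/17, 10,83] 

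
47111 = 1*47111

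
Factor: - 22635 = -3^2*5^1 * 503^1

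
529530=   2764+526766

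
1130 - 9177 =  - 8047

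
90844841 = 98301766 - 7456925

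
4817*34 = 163778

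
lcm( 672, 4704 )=4704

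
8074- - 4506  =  12580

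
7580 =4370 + 3210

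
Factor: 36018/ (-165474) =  - 3^1*23^1* 317^(-1) = - 69/317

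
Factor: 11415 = 3^1  *  5^1 * 761^1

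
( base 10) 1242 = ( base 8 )2332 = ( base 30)1BC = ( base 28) 1ga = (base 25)1oh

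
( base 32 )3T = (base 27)4h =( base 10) 125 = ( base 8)175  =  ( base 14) 8D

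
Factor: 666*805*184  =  98647920=2^4*3^2*5^1*7^1*23^2*37^1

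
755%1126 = 755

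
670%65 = 20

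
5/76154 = 5/76154 = 0.00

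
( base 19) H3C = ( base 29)7B0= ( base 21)e1b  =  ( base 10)6206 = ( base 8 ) 14076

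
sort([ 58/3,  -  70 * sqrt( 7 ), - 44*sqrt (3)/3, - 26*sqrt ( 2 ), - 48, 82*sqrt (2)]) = [ - 70*sqrt(7),-48, - 26*sqrt(2),-44 * sqrt( 3)/3,  58/3,  82 * sqrt( 2) ] 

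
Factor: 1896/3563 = 2^3*3^1*7^(- 1)*79^1* 509^( - 1) 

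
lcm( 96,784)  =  4704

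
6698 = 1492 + 5206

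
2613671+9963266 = 12576937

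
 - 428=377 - 805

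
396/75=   132/25 = 5.28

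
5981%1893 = 302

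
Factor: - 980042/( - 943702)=7^1*31^( - 2 )*491^ ( - 1 ) * 70003^1=490021/471851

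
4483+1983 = 6466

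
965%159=11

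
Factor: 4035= 3^1*5^1*269^1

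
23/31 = 23/31 = 0.74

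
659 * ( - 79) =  - 52061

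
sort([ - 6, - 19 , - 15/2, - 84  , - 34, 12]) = [-84 , - 34, - 19, - 15/2, - 6, 12] 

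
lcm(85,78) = 6630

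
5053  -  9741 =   -  4688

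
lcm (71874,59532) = 5893668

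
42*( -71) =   -  2982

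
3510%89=39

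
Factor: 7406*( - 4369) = -2^1*7^1 * 17^1*23^2*257^1 = -  32356814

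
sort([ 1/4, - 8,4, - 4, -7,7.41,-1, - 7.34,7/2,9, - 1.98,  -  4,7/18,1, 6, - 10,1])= [ - 10,  -  8, - 7.34, - 7, - 4, - 4, - 1.98, - 1 , 1/4,7/18,1, 1, 7/2,4, 6,7.41,9]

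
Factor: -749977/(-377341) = 401^(-1)*797^1 = 797/401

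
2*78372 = 156744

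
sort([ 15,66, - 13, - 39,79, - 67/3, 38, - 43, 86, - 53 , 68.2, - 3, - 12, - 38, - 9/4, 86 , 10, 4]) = [ - 53, - 43, - 39, -38 ,-67/3, - 13, - 12, - 3, - 9/4, 4,10, 15, 38, 66, 68.2, 79,  86, 86] 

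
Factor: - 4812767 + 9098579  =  4285812 = 2^2*3^1*31^1*41^1*281^1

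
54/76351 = 54/76351 = 0.00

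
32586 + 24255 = 56841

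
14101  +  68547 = 82648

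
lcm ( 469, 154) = 10318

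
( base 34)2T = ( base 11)89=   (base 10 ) 97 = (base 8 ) 141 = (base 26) 3j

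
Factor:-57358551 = -3^1*19119517^1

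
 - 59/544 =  - 1 + 485/544 = - 0.11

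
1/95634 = 1/95634 = 0.00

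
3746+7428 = 11174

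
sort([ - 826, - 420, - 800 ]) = [ - 826,-800, - 420]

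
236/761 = 236/761 = 0.31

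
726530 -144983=581547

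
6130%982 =238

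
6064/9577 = 6064/9577 = 0.63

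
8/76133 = 8/76133=0.00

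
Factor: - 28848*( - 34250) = 988044000  =  2^5 * 3^1*5^3*137^1*601^1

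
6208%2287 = 1634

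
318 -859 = - 541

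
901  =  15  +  886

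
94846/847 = 94846/847 = 111.98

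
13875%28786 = 13875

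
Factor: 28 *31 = 868= 2^2*7^1*31^1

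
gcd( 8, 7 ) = 1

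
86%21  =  2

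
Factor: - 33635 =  -5^1*7^1*31^2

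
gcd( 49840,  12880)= 560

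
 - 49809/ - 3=16603 + 0/1 = 16603.00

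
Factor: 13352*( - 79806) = -1065569712  =  -2^4 * 3^1*47^1*283^1 * 1669^1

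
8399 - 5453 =2946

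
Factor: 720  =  2^4*3^2*5^1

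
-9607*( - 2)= 19214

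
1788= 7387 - 5599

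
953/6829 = 953/6829 = 0.14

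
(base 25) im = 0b111011000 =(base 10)472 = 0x1d8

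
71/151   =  71/151 = 0.47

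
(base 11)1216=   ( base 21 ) 3cf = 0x636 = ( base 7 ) 4431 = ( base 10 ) 1590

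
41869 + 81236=123105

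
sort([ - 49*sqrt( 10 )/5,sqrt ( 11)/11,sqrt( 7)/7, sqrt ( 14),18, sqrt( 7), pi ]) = [ - 49*sqrt( 10) /5, sqrt(11 ) /11, sqrt( 7 )/7, sqrt(7), pi, sqrt( 14),18]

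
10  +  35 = 45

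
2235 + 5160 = 7395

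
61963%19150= 4513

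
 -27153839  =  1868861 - 29022700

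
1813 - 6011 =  - 4198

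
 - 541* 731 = -395471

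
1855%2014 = 1855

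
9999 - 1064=8935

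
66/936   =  11/156 = 0.07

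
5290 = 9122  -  3832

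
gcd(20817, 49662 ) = 9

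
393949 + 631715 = 1025664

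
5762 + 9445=15207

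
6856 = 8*857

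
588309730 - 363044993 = 225264737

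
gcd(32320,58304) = 64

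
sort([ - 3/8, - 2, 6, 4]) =[-2, - 3/8, 4  ,  6]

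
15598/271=15598/271 = 57.56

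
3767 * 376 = 1416392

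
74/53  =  74/53 = 1.40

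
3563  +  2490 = 6053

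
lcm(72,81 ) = 648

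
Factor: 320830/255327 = 2^1*3^( - 1 )*5^1*32083^1*85109^( - 1) 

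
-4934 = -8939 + 4005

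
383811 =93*4127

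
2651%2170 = 481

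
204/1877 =204/1877  =  0.11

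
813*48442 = 39383346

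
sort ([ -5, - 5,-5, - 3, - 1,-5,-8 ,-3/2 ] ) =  [-8 , - 5 , - 5,-5,  -  5, - 3 ,-3/2, - 1]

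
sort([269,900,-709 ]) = [ - 709,  269  ,  900 ] 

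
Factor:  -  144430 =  - 2^1*5^1 * 11^1*13^1*101^1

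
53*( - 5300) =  - 280900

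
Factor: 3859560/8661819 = 2^3*3^1 * 5^1*71^1*151^1*739^( - 1)*3907^(  -  1) = 1286520/2887273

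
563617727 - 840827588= - 277209861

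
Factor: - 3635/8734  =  -2^ ( - 1)*5^1*11^( - 1 )*397^( - 1)*727^1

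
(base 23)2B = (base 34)1n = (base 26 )25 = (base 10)57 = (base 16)39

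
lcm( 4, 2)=4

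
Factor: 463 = 463^1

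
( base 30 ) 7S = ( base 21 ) b7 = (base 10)238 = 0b11101110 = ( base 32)7E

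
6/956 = 3/478 = 0.01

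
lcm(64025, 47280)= 3073200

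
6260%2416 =1428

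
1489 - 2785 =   -  1296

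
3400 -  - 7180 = 10580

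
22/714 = 11/357  =  0.03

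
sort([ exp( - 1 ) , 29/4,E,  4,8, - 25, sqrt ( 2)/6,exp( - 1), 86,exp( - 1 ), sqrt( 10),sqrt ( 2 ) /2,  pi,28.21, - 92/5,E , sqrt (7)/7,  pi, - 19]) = [ - 25, - 19, - 92/5,sqrt( 2 ) /6,exp(  -  1), exp ( - 1),exp( - 1) , sqrt( 7 ) /7,sqrt( 2) /2,E, E,pi,pi,sqrt ( 10),4,29/4,8,28.21,86 ] 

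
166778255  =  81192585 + 85585670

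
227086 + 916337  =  1143423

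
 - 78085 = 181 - 78266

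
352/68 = 88/17=5.18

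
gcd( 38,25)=1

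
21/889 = 3/127 = 0.02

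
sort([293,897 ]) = [293,897 ] 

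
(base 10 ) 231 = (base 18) cf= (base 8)347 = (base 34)6r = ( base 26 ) 8n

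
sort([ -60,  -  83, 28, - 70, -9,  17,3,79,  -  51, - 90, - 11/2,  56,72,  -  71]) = [ - 90, - 83, - 71 , - 70, - 60, - 51 , -9, - 11/2,3,17 , 28, 56,72 , 79 ]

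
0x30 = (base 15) 33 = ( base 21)26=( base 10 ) 48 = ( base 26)1m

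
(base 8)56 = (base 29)1H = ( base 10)46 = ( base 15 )31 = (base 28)1i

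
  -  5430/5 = - 1086  =  - 1086.00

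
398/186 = 199/93= 2.14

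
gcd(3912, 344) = 8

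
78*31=2418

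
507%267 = 240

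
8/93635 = 8/93635  =  0.00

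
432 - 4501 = - 4069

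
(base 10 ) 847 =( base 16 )34f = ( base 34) ov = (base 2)1101001111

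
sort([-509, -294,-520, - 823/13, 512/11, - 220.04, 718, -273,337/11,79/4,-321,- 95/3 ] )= [ - 520, - 509, - 321,  -  294, -273, - 220.04, - 823/13 ,-95/3, 79/4 , 337/11,512/11, 718 ] 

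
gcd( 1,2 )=1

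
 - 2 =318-320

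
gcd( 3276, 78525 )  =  9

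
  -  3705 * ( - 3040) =11263200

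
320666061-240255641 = 80410420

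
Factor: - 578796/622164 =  - 347/373 = - 347^1* 373^( - 1)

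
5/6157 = 5/6157=0.00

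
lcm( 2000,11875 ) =190000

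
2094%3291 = 2094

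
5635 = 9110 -3475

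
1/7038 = 1/7038 = 0.00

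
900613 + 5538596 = 6439209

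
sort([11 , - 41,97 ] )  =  [ - 41,  11,97 ] 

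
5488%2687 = 114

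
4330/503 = 8 + 306/503=8.61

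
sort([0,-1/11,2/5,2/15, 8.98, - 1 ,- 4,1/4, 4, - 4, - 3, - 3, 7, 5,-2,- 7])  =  [ -7, - 4, - 4,-3,  -  3, - 2 , - 1, - 1/11,0, 2/15,1/4,2/5,4 , 5,7,8.98] 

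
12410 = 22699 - 10289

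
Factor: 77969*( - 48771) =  - 3802626099 = - 3^2*5419^1*77969^1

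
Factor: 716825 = 5^2 * 53^1*541^1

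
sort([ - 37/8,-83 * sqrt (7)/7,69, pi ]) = [ - 83 * sqrt(7)/7, - 37/8, pi,69 ]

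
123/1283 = 123/1283=0.10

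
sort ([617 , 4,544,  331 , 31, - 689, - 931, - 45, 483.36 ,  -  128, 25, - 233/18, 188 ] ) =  [ - 931, - 689,  -  128, - 45, - 233/18,4, 25,31, 188,331,483.36, 544, 617 ]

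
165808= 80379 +85429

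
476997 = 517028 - 40031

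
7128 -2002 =5126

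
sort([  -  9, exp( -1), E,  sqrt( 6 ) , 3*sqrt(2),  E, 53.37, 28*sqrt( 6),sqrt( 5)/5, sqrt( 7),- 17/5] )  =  [ - 9, - 17/5, exp( - 1),sqrt( 5) /5, sqrt( 6), sqrt( 7) , E, E,  3*sqrt(2 ), 53.37,  28*sqrt(6) ] 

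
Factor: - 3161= -29^1 * 109^1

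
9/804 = 3/268  =  0.01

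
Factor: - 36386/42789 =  - 2^1*3^( - 1 )*7^1 * 17^(-1 )*23^1*113^1*839^( - 1 ) 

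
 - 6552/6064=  - 819/758 = - 1.08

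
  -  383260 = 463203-846463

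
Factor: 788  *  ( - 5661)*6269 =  - 2^2*3^2*17^1*37^1*197^1*6269^1 = -27965181492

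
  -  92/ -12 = 23/3 = 7.67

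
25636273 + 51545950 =77182223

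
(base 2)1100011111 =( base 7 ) 2221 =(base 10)799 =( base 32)OV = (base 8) 1437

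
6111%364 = 287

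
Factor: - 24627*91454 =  - 2252237658 = -2^1*3^1*11^1*4157^1*8209^1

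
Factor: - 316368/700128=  - 2^( - 1 )*11^(- 1 )*13^2*17^( - 1 ) = - 169/374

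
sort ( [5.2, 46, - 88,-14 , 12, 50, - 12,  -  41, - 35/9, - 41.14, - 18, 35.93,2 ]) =[ - 88, - 41.14, - 41  ,-18 , - 14, - 12 , - 35/9 , 2, 5.2 , 12,35.93,46, 50 ]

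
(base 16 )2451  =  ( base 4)2101101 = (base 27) CK9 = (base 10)9297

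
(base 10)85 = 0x55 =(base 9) 104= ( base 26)37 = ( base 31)2N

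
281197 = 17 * 16541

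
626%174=104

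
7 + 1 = 8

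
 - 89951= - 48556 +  - 41395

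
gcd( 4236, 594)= 6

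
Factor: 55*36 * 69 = 2^2*3^3*5^1*11^1*23^1=136620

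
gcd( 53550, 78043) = 7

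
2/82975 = 2/82975 = 0.00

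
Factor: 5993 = 13^1 * 461^1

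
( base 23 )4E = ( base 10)106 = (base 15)71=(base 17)64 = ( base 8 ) 152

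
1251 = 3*417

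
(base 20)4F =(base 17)5a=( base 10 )95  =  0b1011111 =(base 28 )3B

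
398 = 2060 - 1662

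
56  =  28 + 28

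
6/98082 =1/16347=0.00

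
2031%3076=2031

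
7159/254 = 7159/254 = 28.19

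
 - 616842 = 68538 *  ( - 9) 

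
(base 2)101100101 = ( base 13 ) 216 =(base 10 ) 357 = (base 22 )G5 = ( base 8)545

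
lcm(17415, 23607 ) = 1062315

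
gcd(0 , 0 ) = 0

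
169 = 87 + 82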